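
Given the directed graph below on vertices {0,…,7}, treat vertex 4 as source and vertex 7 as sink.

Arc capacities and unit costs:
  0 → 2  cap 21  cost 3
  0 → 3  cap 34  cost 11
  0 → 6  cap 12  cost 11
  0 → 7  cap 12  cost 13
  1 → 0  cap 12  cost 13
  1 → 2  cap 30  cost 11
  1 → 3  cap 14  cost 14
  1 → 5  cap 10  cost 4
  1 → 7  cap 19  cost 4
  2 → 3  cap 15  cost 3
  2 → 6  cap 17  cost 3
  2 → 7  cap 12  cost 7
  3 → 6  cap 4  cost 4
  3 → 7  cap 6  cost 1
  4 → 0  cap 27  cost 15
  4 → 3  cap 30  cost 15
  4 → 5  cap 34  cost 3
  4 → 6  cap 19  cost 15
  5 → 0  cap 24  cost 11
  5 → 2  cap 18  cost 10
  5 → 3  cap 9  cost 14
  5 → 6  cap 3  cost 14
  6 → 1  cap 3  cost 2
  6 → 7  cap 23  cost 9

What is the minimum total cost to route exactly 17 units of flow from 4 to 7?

shortest-cost path #1: 4→3→7 push 6 @ unit cost 16 (adds 96)
shortest-cost path #2: 4→5→2→7 push 11 @ unit cost 20 (adds 220)
total cost = 316

Minimum cost for 17 units: 316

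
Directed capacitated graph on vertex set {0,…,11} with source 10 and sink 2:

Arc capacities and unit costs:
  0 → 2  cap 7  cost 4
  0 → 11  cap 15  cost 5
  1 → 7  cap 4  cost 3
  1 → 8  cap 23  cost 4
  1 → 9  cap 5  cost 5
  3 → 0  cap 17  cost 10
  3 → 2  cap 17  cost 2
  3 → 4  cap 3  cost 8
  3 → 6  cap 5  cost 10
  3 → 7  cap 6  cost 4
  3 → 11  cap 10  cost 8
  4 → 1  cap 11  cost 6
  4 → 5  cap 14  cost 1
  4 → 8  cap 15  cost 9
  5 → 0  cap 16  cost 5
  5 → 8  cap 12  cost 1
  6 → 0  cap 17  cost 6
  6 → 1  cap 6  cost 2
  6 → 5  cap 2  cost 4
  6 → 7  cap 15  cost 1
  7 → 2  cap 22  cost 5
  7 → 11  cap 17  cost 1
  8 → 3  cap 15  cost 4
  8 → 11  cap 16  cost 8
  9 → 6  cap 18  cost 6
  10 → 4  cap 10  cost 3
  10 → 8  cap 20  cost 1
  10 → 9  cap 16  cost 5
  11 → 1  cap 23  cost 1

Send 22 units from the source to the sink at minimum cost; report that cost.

shortest-cost path #1: 10→8→3→2 push 15 @ unit cost 7 (adds 105)
shortest-cost path #2: 10→4→5→0→2 push 7 @ unit cost 13 (adds 91)
total cost = 196

Minimum cost for 22 units: 196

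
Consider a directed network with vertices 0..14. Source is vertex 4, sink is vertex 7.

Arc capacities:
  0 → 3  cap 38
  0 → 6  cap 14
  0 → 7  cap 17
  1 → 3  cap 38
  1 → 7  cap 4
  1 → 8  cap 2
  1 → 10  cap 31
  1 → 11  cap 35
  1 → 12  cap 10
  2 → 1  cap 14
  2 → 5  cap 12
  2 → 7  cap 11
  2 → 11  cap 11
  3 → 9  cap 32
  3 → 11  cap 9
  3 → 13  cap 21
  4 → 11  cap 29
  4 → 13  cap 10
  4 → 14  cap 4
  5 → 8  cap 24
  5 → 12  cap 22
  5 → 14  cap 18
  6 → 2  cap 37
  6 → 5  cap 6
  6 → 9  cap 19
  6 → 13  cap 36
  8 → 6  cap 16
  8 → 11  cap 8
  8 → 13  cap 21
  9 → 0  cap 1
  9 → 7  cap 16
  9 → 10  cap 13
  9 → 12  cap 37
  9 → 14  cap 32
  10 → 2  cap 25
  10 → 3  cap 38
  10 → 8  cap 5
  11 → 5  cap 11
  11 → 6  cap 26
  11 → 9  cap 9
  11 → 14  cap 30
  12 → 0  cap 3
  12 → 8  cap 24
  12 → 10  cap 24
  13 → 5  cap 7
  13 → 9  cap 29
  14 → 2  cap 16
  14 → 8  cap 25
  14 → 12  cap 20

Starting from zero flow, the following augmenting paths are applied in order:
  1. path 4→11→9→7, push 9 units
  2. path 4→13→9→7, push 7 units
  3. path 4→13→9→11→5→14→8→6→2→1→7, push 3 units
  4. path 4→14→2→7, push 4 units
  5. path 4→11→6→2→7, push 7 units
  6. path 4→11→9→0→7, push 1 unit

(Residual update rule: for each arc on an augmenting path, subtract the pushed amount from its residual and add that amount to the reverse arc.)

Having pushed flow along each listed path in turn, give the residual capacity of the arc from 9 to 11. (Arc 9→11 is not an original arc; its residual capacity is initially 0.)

Residual capacity of (9,11): 7

after path 1 (4→11→9→7, push 9): res(9,11)=9
after path 2 (4→13→9→7, push 7): res(9,11)=9
after path 3 (4→13→9→11→5→14→8→6→2→1→7, push 3): res(9,11)=6
after path 4 (4→14→2→7, push 4): res(9,11)=6
after path 5 (4→11→6→2→7, push 7): res(9,11)=6
after path 6 (4→11→9→0→7, push 1): res(9,11)=7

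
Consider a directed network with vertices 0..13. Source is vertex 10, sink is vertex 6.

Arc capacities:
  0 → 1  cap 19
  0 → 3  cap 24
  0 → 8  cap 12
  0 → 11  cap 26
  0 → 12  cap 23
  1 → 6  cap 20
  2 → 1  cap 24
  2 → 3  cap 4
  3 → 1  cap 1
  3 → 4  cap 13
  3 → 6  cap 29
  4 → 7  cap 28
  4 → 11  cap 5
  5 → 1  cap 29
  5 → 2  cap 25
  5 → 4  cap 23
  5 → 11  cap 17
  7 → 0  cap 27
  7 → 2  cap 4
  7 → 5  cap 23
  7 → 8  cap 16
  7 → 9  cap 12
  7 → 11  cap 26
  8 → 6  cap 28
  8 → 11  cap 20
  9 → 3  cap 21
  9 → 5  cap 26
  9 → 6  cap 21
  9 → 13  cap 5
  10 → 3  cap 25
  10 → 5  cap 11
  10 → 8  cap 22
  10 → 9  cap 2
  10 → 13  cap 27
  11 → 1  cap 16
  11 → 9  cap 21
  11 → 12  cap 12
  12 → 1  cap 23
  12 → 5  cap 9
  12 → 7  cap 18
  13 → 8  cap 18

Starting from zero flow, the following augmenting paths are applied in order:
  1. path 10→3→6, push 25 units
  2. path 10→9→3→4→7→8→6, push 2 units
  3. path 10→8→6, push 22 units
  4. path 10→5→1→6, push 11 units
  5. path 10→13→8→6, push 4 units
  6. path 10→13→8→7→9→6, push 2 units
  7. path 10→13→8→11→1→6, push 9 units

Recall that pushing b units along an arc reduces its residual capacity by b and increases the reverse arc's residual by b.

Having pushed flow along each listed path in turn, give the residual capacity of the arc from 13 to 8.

after path 1 (10→3→6, push 25): res(13,8)=18
after path 2 (10→9→3→4→7→8→6, push 2): res(13,8)=18
after path 3 (10→8→6, push 22): res(13,8)=18
after path 4 (10→5→1→6, push 11): res(13,8)=18
after path 5 (10→13→8→6, push 4): res(13,8)=14
after path 6 (10→13→8→7→9→6, push 2): res(13,8)=12
after path 7 (10→13→8→11→1→6, push 9): res(13,8)=3

Residual capacity of (13,8): 3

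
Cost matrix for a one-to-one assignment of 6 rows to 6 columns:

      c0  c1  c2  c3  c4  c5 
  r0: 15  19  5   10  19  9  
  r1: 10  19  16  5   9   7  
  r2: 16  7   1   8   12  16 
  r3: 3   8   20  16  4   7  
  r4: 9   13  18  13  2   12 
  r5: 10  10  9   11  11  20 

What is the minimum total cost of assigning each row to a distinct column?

optimal assignment: row0→col5 (cost 9), row1→col3 (cost 5), row2→col2 (cost 1), row3→col0 (cost 3), row4→col4 (cost 2), row5→col1 (cost 10)
total = 9 + 5 + 1 + 3 + 2 + 10 = 30

Minimum assignment cost: 30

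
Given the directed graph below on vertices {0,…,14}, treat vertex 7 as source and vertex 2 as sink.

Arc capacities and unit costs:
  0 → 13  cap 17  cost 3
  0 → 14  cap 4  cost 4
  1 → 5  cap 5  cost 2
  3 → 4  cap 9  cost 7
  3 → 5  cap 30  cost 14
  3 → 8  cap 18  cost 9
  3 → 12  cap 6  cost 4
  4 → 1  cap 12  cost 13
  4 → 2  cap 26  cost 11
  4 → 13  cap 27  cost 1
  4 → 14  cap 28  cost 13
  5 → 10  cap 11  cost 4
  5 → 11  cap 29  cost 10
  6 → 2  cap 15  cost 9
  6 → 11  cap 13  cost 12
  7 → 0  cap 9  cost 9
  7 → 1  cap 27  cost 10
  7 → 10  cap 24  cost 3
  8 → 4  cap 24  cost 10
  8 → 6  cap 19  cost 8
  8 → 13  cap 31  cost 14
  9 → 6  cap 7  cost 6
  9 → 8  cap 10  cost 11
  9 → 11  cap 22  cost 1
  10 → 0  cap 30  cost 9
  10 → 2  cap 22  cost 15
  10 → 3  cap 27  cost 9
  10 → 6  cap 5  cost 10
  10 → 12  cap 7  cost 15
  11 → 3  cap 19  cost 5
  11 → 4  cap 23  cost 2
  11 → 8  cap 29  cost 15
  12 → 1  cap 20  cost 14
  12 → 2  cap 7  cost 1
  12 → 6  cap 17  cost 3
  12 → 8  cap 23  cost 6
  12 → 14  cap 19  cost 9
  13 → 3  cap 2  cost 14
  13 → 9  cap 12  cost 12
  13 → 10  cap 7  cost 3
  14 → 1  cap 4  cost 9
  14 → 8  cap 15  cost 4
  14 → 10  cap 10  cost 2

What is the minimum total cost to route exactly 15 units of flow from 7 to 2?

Minimum cost for 15 units: 264

shortest-cost path #1: 7→10→3→12→2 push 6 @ unit cost 17 (adds 102)
shortest-cost path #2: 7→10→2 push 9 @ unit cost 18 (adds 162)
total cost = 264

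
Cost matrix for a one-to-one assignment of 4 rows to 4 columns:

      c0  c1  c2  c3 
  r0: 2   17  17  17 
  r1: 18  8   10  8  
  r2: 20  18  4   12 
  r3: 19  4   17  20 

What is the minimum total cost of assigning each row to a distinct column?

optimal assignment: row0→col0 (cost 2), row1→col3 (cost 8), row2→col2 (cost 4), row3→col1 (cost 4)
total = 2 + 8 + 4 + 4 = 18

Minimum assignment cost: 18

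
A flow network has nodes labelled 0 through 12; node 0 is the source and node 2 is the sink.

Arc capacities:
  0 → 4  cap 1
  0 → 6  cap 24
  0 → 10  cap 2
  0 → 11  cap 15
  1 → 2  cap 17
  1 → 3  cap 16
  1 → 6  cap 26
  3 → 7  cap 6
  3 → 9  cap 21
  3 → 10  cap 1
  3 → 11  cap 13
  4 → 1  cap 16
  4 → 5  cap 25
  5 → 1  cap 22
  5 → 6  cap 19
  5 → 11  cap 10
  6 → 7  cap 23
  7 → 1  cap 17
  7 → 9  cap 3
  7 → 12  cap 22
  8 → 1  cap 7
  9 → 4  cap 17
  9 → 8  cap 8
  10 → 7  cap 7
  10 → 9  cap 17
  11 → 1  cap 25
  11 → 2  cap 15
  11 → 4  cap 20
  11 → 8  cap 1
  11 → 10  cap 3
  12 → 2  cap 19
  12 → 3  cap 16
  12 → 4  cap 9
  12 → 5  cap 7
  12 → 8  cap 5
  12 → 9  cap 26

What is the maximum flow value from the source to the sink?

Maximum flow value: 41

augment #1: 0→11→2 bottleneck 15, total now 15
augment #2: 0→4→1→2 bottleneck 1, total now 16
augment #3: 0→6→7→1→2 bottleneck 16, total now 32
augment #4: 0→6→7→12→2 bottleneck 7, total now 39
augment #5: 0→10→7→12→2 bottleneck 2, total now 41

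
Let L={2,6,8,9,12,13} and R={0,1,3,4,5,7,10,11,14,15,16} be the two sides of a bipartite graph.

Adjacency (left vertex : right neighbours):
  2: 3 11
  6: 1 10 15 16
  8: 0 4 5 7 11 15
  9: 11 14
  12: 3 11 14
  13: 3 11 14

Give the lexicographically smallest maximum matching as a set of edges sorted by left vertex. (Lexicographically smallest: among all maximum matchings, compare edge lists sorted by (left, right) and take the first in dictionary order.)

Lex-smallest maximum matching: {(2,3), (6,1), (8,0), (9,11), (12,14)}

|M| = 5 (so the lex-smallest maximum matching has 5 edges)
process left vertices in ascending order; for each, take the smallest-labelled available neighbour that still permits 5 edges overall, or leave it unmatched if none does
lex-smallest matching: {2-3, 6-1, 8-0, 9-11, 12-14}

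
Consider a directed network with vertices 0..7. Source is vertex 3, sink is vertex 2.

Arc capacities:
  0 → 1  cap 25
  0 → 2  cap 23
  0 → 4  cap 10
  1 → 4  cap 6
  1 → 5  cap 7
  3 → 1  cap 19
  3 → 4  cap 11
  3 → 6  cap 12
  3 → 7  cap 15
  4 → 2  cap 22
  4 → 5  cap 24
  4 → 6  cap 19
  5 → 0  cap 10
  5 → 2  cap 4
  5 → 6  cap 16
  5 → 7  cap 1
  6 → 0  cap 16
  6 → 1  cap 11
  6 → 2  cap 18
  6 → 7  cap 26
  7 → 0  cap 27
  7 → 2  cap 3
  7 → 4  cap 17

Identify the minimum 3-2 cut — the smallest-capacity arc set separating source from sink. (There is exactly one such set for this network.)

augment #1: 3→4→2 push 11
augment #2: 3→6→2 push 12
augment #3: 3→7→2 push 3
augment #4: 3→1→4→2 push 6
augment #5: 3→1→5→2 push 4
augment #6: 3→7→0→2 push 12
augment #7: 3→1→5→0→2 push 3
max flow = 51; residual-reachable set from 3 gives S-side
cut edges (S→T): {(1,4), (1,5), (3,4), (3,6), (3,7)} total cap 51

Min-cut arcs: {(1,4), (1,5), (3,4), (3,6), (3,7)} (total capacity 51)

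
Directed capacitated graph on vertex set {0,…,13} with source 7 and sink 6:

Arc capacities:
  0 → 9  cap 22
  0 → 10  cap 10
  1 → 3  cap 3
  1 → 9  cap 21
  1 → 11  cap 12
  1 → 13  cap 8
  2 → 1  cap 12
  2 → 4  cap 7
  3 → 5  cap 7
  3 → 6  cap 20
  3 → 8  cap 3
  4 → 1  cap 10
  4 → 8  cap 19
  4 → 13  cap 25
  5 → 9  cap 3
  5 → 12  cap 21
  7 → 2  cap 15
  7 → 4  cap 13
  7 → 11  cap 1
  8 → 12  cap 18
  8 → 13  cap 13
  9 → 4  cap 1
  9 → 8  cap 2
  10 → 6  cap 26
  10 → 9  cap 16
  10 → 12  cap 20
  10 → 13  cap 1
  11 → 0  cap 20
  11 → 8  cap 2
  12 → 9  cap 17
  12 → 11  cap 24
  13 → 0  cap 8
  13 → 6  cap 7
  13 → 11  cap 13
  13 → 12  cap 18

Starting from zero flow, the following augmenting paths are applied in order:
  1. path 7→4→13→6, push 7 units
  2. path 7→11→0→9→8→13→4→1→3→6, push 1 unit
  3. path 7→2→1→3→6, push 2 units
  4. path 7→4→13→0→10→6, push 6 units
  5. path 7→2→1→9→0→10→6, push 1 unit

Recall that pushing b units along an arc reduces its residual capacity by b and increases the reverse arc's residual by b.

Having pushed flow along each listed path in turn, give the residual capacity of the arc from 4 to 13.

Residual capacity of (4,13): 13

after path 1 (7→4→13→6, push 7): res(4,13)=18
after path 2 (7→11→0→9→8→13→4→1→3→6, push 1): res(4,13)=19
after path 3 (7→2→1→3→6, push 2): res(4,13)=19
after path 4 (7→4→13→0→10→6, push 6): res(4,13)=13
after path 5 (7→2→1→9→0→10→6, push 1): res(4,13)=13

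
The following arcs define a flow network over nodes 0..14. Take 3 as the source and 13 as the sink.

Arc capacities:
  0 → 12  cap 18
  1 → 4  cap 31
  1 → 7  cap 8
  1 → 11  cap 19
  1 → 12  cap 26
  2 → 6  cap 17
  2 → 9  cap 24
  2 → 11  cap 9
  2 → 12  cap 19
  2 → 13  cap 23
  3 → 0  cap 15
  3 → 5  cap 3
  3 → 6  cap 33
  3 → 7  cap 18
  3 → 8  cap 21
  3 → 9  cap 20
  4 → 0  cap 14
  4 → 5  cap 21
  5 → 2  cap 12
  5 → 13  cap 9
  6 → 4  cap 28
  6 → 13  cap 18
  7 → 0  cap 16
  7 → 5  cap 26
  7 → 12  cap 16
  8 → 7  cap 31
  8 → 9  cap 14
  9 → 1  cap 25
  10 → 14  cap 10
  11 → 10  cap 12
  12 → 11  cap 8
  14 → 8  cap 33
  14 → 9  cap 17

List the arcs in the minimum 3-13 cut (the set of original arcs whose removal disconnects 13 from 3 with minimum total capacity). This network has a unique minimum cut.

Min-cut arcs: {(5,2), (5,13), (6,13)} (total capacity 39)

augment #1: 3→5→13 push 3
augment #2: 3→6→13 push 18
augment #3: 3→7→5→13 push 6
augment #4: 3→7→5→2→13 push 12
max flow = 39; residual-reachable set from 3 gives S-side
cut edges (S→T): {(5,2), (5,13), (6,13)} total cap 39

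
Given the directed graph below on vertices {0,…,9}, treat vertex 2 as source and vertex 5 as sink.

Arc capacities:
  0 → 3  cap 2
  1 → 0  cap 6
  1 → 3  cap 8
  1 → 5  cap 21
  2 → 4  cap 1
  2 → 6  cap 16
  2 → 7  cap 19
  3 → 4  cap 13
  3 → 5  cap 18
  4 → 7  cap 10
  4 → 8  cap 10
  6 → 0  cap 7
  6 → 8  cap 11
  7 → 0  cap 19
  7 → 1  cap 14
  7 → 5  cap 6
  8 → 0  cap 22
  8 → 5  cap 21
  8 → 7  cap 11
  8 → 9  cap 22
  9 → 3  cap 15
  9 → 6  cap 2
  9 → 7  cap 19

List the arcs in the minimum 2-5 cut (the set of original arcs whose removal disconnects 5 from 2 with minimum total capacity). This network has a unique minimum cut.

Min-cut arcs: {(0,3), (2,4), (2,7), (6,8)} (total capacity 33)

augment #1: 2→7→5 push 6
augment #2: 2→4→8→5 push 1
augment #3: 2→6→8→5 push 11
augment #4: 2→7→1→5 push 13
augment #5: 2→6→0→3→5 push 2
max flow = 33; residual-reachable set from 2 gives S-side
cut edges (S→T): {(0,3), (2,4), (2,7), (6,8)} total cap 33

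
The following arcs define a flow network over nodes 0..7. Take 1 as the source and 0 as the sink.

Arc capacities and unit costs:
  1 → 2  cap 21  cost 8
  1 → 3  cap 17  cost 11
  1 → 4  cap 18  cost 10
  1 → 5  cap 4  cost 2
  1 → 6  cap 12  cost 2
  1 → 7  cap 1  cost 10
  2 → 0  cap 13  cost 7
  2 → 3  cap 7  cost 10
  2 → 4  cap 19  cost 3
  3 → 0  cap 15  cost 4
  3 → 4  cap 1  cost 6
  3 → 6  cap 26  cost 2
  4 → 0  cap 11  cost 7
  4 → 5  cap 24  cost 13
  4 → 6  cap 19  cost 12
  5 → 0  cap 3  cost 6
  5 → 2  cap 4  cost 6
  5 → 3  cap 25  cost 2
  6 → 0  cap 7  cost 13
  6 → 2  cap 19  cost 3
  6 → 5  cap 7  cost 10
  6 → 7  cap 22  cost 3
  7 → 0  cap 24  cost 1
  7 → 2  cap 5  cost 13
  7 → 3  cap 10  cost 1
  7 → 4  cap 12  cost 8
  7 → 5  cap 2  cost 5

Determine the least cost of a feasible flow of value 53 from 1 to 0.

Minimum cost for 53 units: 673

shortest-cost path #1: 1→6→7→0 push 12 @ unit cost 6 (adds 72)
shortest-cost path #2: 1→5→0 push 3 @ unit cost 8 (adds 24)
shortest-cost path #3: 1→5→3→0 push 1 @ unit cost 8 (adds 8)
shortest-cost path #4: 1→7→0 push 1 @ unit cost 11 (adds 11)
shortest-cost path #5: 1→2→0 push 13 @ unit cost 15 (adds 195)
shortest-cost path #6: 1→3→0 push 14 @ unit cost 15 (adds 210)
shortest-cost path #7: 1→4→0 push 9 @ unit cost 17 (adds 153)
total cost = 673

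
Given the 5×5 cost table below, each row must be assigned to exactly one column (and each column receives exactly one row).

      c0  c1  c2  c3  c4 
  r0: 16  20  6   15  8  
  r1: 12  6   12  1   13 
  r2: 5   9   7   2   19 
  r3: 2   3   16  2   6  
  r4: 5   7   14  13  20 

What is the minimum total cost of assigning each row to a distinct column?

optimal assignment: row0→col4 (cost 8), row1→col3 (cost 1), row2→col2 (cost 7), row3→col1 (cost 3), row4→col0 (cost 5)
total = 8 + 1 + 7 + 3 + 5 = 24

Minimum assignment cost: 24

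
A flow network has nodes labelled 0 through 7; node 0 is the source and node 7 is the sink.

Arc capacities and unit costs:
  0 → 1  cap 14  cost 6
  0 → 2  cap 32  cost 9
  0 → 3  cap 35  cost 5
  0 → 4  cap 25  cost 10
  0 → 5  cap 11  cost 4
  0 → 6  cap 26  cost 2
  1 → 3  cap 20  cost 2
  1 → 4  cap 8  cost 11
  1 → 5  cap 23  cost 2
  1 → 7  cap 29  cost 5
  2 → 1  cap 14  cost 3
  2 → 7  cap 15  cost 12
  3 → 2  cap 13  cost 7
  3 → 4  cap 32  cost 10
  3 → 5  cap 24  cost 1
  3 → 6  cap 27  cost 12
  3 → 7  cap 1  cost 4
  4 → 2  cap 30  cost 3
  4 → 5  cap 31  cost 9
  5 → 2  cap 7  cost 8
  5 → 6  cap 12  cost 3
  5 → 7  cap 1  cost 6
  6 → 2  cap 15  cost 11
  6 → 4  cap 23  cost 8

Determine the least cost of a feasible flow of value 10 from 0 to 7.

shortest-cost path #1: 0→3→7 push 1 @ unit cost 9 (adds 9)
shortest-cost path #2: 0→5→7 push 1 @ unit cost 10 (adds 10)
shortest-cost path #3: 0→1→7 push 8 @ unit cost 11 (adds 88)
total cost = 107

Minimum cost for 10 units: 107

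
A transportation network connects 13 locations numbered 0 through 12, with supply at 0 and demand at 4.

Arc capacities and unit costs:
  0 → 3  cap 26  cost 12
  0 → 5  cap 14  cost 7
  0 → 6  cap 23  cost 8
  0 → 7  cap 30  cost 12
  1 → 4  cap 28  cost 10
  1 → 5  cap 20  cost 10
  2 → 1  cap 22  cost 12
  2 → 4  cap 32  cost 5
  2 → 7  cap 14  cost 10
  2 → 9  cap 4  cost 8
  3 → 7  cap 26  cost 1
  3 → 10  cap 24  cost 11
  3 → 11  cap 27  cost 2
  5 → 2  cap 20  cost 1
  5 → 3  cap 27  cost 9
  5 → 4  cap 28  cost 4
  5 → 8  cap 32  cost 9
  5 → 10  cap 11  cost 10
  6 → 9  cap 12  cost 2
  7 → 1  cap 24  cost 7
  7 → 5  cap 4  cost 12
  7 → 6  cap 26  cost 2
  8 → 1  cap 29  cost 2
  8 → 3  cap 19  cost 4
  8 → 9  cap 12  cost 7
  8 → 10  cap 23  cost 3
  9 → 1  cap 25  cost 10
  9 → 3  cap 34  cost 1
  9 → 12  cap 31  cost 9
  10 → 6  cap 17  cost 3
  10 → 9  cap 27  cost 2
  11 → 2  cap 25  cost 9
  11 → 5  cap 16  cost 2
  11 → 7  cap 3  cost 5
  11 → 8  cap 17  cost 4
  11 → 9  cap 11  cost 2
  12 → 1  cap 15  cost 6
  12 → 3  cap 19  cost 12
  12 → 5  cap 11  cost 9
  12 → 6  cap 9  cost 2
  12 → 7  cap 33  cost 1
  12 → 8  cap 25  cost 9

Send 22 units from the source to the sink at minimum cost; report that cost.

Minimum cost for 22 units: 306

shortest-cost path #1: 0→5→4 push 14 @ unit cost 11 (adds 154)
shortest-cost path #2: 0→6→9→3→11→5→4 push 8 @ unit cost 19 (adds 152)
total cost = 306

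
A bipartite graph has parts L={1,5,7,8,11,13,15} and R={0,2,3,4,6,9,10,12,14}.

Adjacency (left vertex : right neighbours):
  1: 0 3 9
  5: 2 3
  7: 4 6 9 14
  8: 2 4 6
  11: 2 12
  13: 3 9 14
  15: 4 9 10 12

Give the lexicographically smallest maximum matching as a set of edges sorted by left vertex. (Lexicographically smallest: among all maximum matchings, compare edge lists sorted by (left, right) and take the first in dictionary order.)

|M| = 7 (so the lex-smallest maximum matching has 7 edges)
process left vertices in ascending order; for each, take the smallest-labelled available neighbour that still permits 7 edges overall, or leave it unmatched if none does
lex-smallest matching: {1-0, 5-2, 7-4, 8-6, 11-12, 13-3, 15-9}

Lex-smallest maximum matching: {(1,0), (5,2), (7,4), (8,6), (11,12), (13,3), (15,9)}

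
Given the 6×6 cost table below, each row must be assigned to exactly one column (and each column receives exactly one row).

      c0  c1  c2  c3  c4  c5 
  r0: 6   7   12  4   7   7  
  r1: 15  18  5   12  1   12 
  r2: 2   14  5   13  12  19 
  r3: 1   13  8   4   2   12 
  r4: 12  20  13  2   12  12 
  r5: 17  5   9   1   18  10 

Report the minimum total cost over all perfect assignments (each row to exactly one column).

Minimum assignment cost: 21

optimal assignment: row0→col5 (cost 7), row1→col4 (cost 1), row2→col2 (cost 5), row3→col0 (cost 1), row4→col3 (cost 2), row5→col1 (cost 5)
total = 7 + 1 + 5 + 1 + 2 + 5 = 21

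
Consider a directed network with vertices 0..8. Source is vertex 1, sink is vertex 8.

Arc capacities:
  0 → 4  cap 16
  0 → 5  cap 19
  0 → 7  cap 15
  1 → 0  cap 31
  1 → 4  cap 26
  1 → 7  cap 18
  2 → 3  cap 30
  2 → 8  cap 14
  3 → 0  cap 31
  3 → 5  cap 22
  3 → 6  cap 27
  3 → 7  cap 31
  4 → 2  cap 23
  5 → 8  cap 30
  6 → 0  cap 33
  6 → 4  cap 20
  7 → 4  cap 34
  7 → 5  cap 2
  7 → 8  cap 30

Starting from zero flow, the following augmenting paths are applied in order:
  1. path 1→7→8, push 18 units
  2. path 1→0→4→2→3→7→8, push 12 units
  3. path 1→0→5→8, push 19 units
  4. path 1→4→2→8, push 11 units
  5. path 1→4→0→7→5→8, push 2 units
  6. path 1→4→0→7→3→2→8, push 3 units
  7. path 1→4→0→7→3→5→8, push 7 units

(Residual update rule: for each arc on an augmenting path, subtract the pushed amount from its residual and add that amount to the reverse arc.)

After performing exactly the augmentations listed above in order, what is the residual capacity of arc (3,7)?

Residual capacity of (3,7): 29

after path 1 (1→7→8, push 18): res(3,7)=31
after path 2 (1→0→4→2→3→7→8, push 12): res(3,7)=19
after path 3 (1→0→5→8, push 19): res(3,7)=19
after path 4 (1→4→2→8, push 11): res(3,7)=19
after path 5 (1→4→0→7→5→8, push 2): res(3,7)=19
after path 6 (1→4→0→7→3→2→8, push 3): res(3,7)=22
after path 7 (1→4→0→7→3→5→8, push 7): res(3,7)=29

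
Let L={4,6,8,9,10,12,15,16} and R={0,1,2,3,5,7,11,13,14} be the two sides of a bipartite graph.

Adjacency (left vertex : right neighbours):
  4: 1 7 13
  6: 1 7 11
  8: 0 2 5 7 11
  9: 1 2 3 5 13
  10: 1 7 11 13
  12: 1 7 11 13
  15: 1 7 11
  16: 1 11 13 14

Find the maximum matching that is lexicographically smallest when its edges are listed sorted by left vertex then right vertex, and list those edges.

Lex-smallest maximum matching: {(4,1), (6,7), (8,0), (9,2), (10,11), (12,13), (16,14)}

|M| = 7 (so the lex-smallest maximum matching has 7 edges)
process left vertices in ascending order; for each, take the smallest-labelled available neighbour that still permits 7 edges overall, or leave it unmatched if none does
lex-smallest matching: {4-1, 6-7, 8-0, 9-2, 10-11, 12-13, 16-14}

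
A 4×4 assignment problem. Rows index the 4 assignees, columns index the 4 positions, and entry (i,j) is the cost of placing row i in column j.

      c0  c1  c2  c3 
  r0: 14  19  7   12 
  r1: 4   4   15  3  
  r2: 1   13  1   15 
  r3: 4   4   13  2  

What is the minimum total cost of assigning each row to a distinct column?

optimal assignment: row0→col2 (cost 7), row1→col1 (cost 4), row2→col0 (cost 1), row3→col3 (cost 2)
total = 7 + 4 + 1 + 2 = 14

Minimum assignment cost: 14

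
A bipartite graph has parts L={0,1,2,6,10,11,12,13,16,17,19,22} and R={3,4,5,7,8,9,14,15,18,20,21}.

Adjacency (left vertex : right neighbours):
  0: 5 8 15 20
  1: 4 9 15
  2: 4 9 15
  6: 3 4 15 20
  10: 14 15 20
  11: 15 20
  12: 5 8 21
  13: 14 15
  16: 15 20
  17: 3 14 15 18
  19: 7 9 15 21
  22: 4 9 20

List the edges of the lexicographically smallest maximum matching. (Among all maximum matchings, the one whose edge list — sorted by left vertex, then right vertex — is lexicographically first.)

Lex-smallest maximum matching: {(0,5), (1,4), (2,9), (6,3), (10,14), (11,15), (12,8), (16,20), (17,18), (19,7)}

|M| = 10 (so the lex-smallest maximum matching has 10 edges)
process left vertices in ascending order; for each, take the smallest-labelled available neighbour that still permits 10 edges overall, or leave it unmatched if none does
lex-smallest matching: {0-5, 1-4, 2-9, 6-3, 10-14, 11-15, 12-8, 16-20, 17-18, 19-7}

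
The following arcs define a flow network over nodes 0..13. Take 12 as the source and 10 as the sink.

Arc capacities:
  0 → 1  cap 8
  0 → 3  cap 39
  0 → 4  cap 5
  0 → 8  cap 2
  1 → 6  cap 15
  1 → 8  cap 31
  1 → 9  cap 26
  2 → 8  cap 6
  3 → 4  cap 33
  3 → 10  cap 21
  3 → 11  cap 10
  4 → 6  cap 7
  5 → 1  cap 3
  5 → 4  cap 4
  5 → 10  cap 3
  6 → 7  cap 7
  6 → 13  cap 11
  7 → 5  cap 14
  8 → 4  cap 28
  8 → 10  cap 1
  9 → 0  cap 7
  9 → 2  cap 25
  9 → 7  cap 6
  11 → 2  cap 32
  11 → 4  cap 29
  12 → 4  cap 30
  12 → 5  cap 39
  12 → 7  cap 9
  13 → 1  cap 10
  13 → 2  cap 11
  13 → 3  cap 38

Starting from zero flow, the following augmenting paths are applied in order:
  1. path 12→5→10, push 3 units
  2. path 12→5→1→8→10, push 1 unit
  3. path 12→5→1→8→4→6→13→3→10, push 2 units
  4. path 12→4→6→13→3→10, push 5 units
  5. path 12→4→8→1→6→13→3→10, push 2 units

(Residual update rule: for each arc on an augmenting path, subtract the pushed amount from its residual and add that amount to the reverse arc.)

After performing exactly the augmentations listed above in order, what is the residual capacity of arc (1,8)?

Residual capacity of (1,8): 30

after path 1 (12→5→10, push 3): res(1,8)=31
after path 2 (12→5→1→8→10, push 1): res(1,8)=30
after path 3 (12→5→1→8→4→6→13→3→10, push 2): res(1,8)=28
after path 4 (12→4→6→13→3→10, push 5): res(1,8)=28
after path 5 (12→4→8→1→6→13→3→10, push 2): res(1,8)=30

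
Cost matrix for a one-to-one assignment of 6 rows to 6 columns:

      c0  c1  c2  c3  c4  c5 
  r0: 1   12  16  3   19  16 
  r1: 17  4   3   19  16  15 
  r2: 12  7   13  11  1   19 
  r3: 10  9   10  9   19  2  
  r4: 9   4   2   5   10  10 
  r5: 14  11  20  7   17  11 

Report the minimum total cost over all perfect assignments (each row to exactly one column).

Minimum assignment cost: 17

optimal assignment: row0→col0 (cost 1), row1→col1 (cost 4), row2→col4 (cost 1), row3→col5 (cost 2), row4→col2 (cost 2), row5→col3 (cost 7)
total = 1 + 4 + 1 + 2 + 2 + 7 = 17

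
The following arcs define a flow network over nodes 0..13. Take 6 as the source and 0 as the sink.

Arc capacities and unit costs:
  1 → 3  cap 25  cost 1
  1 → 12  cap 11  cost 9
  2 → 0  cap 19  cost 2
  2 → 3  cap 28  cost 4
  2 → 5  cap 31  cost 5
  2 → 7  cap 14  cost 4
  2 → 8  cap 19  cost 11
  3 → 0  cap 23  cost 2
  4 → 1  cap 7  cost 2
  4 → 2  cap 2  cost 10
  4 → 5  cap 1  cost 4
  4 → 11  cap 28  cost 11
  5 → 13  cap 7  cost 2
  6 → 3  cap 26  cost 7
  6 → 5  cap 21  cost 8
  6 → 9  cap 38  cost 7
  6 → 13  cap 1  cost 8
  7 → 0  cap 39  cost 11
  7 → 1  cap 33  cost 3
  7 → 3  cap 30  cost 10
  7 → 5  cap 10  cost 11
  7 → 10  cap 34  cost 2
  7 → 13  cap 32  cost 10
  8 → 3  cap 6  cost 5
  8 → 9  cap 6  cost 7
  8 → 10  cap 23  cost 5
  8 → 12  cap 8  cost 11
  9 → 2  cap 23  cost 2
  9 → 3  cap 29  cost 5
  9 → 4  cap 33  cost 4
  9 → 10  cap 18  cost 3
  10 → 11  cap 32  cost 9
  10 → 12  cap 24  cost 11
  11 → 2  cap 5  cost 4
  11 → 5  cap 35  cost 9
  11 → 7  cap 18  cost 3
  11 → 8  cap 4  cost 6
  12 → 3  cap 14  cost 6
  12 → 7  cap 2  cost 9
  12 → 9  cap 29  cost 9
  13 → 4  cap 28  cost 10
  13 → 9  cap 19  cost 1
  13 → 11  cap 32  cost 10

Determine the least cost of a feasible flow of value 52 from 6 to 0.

shortest-cost path #1: 6→3→0 push 23 @ unit cost 9 (adds 207)
shortest-cost path #2: 6→9→2→0 push 19 @ unit cost 11 (adds 209)
shortest-cost path #3: 6→9→2→7→0 push 4 @ unit cost 24 (adds 96)
shortest-cost path #4: 6→13→11→7→0 push 1 @ unit cost 32 (adds 32)
shortest-cost path #5: 6→9→10→11→7→0 push 5 @ unit cost 33 (adds 165)
total cost = 709

Minimum cost for 52 units: 709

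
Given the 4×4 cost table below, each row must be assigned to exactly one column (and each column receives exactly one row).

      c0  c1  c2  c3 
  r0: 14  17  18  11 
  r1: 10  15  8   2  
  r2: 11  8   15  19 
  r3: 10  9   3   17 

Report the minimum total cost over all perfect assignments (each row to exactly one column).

optimal assignment: row0→col0 (cost 14), row1→col3 (cost 2), row2→col1 (cost 8), row3→col2 (cost 3)
total = 14 + 2 + 8 + 3 = 27

Minimum assignment cost: 27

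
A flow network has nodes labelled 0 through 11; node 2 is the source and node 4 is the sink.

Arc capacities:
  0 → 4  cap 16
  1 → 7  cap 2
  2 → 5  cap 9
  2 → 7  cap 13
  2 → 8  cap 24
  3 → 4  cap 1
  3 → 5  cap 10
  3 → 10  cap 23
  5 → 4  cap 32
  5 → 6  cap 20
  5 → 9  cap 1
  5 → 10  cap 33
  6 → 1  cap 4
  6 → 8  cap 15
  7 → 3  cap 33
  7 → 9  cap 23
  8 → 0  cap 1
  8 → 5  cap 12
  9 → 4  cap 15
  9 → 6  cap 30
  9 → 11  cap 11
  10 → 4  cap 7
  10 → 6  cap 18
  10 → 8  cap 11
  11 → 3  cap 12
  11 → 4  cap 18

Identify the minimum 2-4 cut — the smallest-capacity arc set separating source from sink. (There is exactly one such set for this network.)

augment #1: 2→5→4 push 9
augment #2: 2→7→3→4 push 1
augment #3: 2→7→9→4 push 12
augment #4: 2→8→0→4 push 1
augment #5: 2→8→5→4 push 12
max flow = 35; residual-reachable set from 2 gives S-side
cut edges (S→T): {(2,5), (2,7), (8,0), (8,5)} total cap 35

Min-cut arcs: {(2,5), (2,7), (8,0), (8,5)} (total capacity 35)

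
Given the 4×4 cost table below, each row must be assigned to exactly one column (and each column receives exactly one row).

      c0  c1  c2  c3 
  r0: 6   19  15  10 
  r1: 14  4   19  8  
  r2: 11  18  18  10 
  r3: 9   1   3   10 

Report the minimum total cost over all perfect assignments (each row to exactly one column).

Minimum assignment cost: 23

optimal assignment: row0→col0 (cost 6), row1→col1 (cost 4), row2→col3 (cost 10), row3→col2 (cost 3)
total = 6 + 4 + 10 + 3 = 23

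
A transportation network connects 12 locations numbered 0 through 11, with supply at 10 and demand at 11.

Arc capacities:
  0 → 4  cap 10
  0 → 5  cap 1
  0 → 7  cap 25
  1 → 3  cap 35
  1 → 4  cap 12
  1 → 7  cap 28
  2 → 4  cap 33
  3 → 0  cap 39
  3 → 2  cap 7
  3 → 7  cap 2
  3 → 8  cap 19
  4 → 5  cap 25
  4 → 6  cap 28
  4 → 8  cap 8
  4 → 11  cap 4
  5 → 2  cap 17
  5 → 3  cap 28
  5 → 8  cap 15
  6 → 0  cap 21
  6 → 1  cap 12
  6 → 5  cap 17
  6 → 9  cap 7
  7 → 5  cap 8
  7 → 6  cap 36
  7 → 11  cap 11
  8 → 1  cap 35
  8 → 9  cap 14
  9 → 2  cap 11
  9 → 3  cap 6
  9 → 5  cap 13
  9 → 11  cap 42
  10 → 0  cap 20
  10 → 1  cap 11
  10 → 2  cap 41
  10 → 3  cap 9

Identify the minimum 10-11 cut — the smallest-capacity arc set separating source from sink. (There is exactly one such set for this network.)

Min-cut arcs: {(4,11), (6,9), (7,11), (8,9)} (total capacity 36)

augment #1: 10→0→4→11 push 4
augment #2: 10→0→7→11 push 11
augment #3: 10→3→8→9→11 push 9
augment #4: 10→0→4→6→9→11 push 5
augment #5: 10→1→3→8→9→11 push 5
augment #6: 10→1→4→6→9→11 push 2
max flow = 36; residual-reachable set from 10 gives S-side
cut edges (S→T): {(4,11), (6,9), (7,11), (8,9)} total cap 36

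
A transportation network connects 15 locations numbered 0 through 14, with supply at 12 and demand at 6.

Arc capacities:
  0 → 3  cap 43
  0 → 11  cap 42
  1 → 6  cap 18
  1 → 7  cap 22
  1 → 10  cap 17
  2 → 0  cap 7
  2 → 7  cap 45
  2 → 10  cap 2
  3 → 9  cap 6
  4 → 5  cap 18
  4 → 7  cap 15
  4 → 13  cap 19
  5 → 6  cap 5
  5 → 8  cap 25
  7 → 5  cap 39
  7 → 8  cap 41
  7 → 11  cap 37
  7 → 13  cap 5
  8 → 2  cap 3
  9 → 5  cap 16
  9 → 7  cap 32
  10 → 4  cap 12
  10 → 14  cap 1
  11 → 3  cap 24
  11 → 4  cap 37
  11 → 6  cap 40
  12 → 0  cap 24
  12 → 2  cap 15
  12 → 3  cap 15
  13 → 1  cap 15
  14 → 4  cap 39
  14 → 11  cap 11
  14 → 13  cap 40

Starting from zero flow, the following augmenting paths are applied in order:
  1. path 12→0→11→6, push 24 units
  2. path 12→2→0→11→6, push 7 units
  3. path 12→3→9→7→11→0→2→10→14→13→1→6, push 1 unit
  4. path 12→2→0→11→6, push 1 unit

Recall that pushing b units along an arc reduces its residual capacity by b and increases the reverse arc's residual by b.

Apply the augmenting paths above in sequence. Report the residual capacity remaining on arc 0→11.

Residual capacity of (0,11): 11

after path 1 (12→0→11→6, push 24): res(0,11)=18
after path 2 (12→2→0→11→6, push 7): res(0,11)=11
after path 3 (12→3→9→7→11→0→2→10→14→13→1→6, push 1): res(0,11)=12
after path 4 (12→2→0→11→6, push 1): res(0,11)=11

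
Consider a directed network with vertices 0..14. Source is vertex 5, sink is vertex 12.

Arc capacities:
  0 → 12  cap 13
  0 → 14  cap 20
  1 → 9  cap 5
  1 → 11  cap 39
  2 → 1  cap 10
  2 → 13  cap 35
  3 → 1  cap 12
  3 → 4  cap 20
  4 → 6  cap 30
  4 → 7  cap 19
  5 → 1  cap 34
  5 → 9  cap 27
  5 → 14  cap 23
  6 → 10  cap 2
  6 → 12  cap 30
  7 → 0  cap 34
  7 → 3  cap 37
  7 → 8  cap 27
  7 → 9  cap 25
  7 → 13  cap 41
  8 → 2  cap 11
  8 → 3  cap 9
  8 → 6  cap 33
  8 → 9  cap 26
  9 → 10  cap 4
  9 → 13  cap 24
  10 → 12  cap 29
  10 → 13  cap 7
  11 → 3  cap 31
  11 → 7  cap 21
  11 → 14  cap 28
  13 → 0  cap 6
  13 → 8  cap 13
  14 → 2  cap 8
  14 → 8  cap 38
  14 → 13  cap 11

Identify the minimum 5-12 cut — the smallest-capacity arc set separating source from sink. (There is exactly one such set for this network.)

Min-cut arcs: {(0,12), (6,10), (6,12), (9,10)} (total capacity 49)

augment #1: 5→9→10→12 push 4
augment #2: 5→9→13→0→12 push 6
augment #3: 5→14→8→6→12 push 23
augment #4: 5→1→11→7→0→12 push 7
augment #5: 5→9→13→8→6→12 push 7
augment #6: 5→9→13→8→6→10→12 push 2
max flow = 49; residual-reachable set from 5 gives S-side
cut edges (S→T): {(0,12), (6,10), (6,12), (9,10)} total cap 49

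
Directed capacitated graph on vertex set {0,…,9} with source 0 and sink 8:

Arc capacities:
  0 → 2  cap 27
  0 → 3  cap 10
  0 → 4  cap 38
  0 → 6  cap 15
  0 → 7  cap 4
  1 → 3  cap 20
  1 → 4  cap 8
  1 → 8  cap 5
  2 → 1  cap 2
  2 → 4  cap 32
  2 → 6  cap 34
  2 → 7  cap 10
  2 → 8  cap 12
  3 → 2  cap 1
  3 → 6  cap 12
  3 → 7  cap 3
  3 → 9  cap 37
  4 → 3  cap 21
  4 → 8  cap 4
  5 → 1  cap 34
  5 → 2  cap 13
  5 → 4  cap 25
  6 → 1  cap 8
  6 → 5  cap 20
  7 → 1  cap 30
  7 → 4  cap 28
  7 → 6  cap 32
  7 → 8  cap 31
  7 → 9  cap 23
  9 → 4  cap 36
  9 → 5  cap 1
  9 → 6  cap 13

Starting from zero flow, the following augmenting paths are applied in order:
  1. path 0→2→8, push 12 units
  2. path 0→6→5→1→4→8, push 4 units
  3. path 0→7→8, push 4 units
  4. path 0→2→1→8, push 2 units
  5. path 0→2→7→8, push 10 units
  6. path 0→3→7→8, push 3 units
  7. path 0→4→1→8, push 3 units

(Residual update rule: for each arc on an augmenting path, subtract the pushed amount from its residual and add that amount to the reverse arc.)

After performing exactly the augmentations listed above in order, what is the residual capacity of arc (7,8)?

after path 1 (0→2→8, push 12): res(7,8)=31
after path 2 (0→6→5→1→4→8, push 4): res(7,8)=31
after path 3 (0→7→8, push 4): res(7,8)=27
after path 4 (0→2→1→8, push 2): res(7,8)=27
after path 5 (0→2→7→8, push 10): res(7,8)=17
after path 6 (0→3→7→8, push 3): res(7,8)=14
after path 7 (0→4→1→8, push 3): res(7,8)=14

Residual capacity of (7,8): 14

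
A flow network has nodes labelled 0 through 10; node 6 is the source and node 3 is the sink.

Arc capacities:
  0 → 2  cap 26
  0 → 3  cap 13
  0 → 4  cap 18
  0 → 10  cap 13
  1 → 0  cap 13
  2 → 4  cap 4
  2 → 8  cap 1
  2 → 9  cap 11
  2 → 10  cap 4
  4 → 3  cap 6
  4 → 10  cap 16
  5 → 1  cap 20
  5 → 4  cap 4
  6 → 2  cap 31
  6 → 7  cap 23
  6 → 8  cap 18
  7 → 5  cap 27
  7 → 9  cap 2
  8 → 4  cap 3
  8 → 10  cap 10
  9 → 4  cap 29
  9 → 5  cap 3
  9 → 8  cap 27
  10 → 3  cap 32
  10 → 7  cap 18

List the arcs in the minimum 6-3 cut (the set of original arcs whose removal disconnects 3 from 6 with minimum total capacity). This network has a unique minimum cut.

augment #1: 6→2→4→3 push 4
augment #2: 6→2→10→3 push 4
augment #3: 6→8→4→3 push 2
augment #4: 6→8→10→3 push 10
augment #5: 6→8→4→10→3 push 1
augment #6: 6→2→9→4→10→3 push 11
augment #7: 6→7→5→1→0→3 push 13
augment #8: 6→7→5→4→10→3 push 4
max flow = 49; residual-reachable set from 6 gives S-side
cut edges (S→T): {(1,0), (2,10), (4,3), (4,10), (8,10)} total cap 49

Min-cut arcs: {(1,0), (2,10), (4,3), (4,10), (8,10)} (total capacity 49)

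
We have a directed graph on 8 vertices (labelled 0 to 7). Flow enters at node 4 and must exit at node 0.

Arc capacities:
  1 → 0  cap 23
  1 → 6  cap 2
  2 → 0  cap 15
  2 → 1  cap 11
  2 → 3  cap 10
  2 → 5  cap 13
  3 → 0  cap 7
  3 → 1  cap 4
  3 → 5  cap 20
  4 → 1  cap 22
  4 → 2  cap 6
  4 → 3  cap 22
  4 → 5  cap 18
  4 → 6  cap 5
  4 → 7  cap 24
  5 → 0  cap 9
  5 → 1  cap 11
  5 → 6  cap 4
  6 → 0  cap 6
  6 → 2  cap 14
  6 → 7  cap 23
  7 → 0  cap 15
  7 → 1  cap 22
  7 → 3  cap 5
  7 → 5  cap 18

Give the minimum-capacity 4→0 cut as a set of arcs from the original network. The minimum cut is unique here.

Min-cut arcs: {(1,0), (1,6), (3,0), (4,2), (4,6), (5,0), (5,6), (7,0)} (total capacity 71)

augment #1: 4→1→0 push 22
augment #2: 4→2→0 push 6
augment #3: 4→3→0 push 7
augment #4: 4→5→0 push 9
augment #5: 4→6→0 push 5
augment #6: 4→7→0 push 15
augment #7: 4→3→1→0 push 1
augment #8: 4→5→6→0 push 1
augment #9: 4→5→6→2→0 push 3
augment #10: 4→3→1→6→2→0 push 2
max flow = 71; residual-reachable set from 4 gives S-side
cut edges (S→T): {(1,0), (1,6), (3,0), (4,2), (4,6), (5,0), (5,6), (7,0)} total cap 71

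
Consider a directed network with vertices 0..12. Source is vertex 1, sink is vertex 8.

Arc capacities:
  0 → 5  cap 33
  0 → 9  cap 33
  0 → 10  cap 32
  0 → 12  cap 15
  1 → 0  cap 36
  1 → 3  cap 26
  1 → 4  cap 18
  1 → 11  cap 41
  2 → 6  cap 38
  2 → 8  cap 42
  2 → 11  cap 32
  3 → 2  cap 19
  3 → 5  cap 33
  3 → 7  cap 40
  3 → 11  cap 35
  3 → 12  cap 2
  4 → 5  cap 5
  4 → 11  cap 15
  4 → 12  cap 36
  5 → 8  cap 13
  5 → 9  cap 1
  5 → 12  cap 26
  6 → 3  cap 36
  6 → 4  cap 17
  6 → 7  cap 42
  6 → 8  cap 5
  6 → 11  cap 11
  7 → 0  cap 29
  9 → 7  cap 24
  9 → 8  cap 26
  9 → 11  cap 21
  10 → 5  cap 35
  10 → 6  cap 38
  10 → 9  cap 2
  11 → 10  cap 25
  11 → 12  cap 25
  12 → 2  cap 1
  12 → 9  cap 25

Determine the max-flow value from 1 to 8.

Maximum flow value: 64

augment #1: 1→0→5→8 bottleneck 13, total now 13
augment #2: 1→0→9→8 bottleneck 23, total now 36
augment #3: 1→3→2→8 bottleneck 19, total now 55
augment #4: 1→3→5→9→8 bottleneck 1, total now 56
augment #5: 1→3→12→2→8 bottleneck 1, total now 57
augment #6: 1→3→12→9→8 bottleneck 1, total now 58
augment #7: 1→4→12→9→8 bottleneck 1, total now 59
augment #8: 1→11→10→6→8 bottleneck 5, total now 64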